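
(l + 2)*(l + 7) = l^2 + 9*l + 14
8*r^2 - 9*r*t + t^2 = (-8*r + t)*(-r + t)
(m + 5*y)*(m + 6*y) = m^2 + 11*m*y + 30*y^2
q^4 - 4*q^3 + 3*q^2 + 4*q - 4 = (q - 2)^2*(q - 1)*(q + 1)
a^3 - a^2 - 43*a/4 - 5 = (a - 4)*(a + 1/2)*(a + 5/2)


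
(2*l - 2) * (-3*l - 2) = -6*l^2 + 2*l + 4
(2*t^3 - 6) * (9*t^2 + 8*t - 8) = 18*t^5 + 16*t^4 - 16*t^3 - 54*t^2 - 48*t + 48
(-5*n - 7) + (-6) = -5*n - 13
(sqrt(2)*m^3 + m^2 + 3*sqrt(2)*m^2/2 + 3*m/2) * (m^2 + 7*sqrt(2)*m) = sqrt(2)*m^5 + 3*sqrt(2)*m^4/2 + 15*m^4 + 7*sqrt(2)*m^3 + 45*m^3/2 + 21*sqrt(2)*m^2/2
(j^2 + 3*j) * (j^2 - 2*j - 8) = j^4 + j^3 - 14*j^2 - 24*j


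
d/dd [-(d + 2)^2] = -2*d - 4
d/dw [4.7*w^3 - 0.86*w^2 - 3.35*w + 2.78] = 14.1*w^2 - 1.72*w - 3.35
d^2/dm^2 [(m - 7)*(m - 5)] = 2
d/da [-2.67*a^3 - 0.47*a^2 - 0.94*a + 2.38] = -8.01*a^2 - 0.94*a - 0.94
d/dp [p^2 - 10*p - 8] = 2*p - 10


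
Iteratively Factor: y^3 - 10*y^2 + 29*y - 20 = (y - 1)*(y^2 - 9*y + 20) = (y - 5)*(y - 1)*(y - 4)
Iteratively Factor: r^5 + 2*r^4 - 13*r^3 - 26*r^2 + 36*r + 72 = (r + 2)*(r^4 - 13*r^2 + 36) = (r + 2)^2*(r^3 - 2*r^2 - 9*r + 18) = (r + 2)^2*(r + 3)*(r^2 - 5*r + 6) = (r - 3)*(r + 2)^2*(r + 3)*(r - 2)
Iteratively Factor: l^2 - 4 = (l + 2)*(l - 2)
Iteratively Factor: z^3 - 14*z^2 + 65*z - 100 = (z - 4)*(z^2 - 10*z + 25) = (z - 5)*(z - 4)*(z - 5)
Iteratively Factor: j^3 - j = (j)*(j^2 - 1) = j*(j + 1)*(j - 1)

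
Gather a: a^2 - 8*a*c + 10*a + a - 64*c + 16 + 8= a^2 + a*(11 - 8*c) - 64*c + 24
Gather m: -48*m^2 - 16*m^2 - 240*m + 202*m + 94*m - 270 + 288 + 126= -64*m^2 + 56*m + 144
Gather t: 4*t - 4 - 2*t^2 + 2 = -2*t^2 + 4*t - 2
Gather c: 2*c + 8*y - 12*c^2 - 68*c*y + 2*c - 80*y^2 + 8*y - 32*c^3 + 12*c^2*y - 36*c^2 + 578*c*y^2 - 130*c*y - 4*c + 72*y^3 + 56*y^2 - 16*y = -32*c^3 + c^2*(12*y - 48) + c*(578*y^2 - 198*y) + 72*y^3 - 24*y^2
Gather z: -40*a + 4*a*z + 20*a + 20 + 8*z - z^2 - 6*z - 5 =-20*a - z^2 + z*(4*a + 2) + 15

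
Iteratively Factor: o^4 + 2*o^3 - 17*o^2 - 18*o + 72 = (o - 3)*(o^3 + 5*o^2 - 2*o - 24) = (o - 3)*(o + 4)*(o^2 + o - 6) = (o - 3)*(o - 2)*(o + 4)*(o + 3)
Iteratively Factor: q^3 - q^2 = (q)*(q^2 - q) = q^2*(q - 1)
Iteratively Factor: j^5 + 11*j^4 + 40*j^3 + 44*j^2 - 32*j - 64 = (j - 1)*(j^4 + 12*j^3 + 52*j^2 + 96*j + 64) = (j - 1)*(j + 4)*(j^3 + 8*j^2 + 20*j + 16) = (j - 1)*(j + 2)*(j + 4)*(j^2 + 6*j + 8) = (j - 1)*(j + 2)^2*(j + 4)*(j + 4)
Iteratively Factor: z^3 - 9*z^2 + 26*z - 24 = (z - 4)*(z^2 - 5*z + 6) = (z - 4)*(z - 3)*(z - 2)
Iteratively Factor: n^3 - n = (n + 1)*(n^2 - n) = (n - 1)*(n + 1)*(n)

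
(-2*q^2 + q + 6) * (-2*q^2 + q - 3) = 4*q^4 - 4*q^3 - 5*q^2 + 3*q - 18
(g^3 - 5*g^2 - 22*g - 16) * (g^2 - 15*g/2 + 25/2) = g^5 - 25*g^4/2 + 28*g^3 + 173*g^2/2 - 155*g - 200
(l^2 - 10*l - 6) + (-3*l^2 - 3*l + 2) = -2*l^2 - 13*l - 4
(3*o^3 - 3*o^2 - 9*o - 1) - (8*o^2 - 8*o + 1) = 3*o^3 - 11*o^2 - o - 2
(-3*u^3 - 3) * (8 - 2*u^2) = 6*u^5 - 24*u^3 + 6*u^2 - 24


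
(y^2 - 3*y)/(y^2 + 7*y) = (y - 3)/(y + 7)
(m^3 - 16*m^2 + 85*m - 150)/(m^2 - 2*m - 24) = (m^2 - 10*m + 25)/(m + 4)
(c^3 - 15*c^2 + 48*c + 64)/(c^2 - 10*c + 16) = (c^2 - 7*c - 8)/(c - 2)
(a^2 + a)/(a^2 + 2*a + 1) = a/(a + 1)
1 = 1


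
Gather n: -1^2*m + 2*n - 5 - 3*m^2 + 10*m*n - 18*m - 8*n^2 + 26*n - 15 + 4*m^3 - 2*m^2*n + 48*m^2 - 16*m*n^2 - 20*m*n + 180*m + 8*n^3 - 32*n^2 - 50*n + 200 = 4*m^3 + 45*m^2 + 161*m + 8*n^3 + n^2*(-16*m - 40) + n*(-2*m^2 - 10*m - 22) + 180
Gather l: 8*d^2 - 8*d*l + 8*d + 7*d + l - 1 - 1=8*d^2 + 15*d + l*(1 - 8*d) - 2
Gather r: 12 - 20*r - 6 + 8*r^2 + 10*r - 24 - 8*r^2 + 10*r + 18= 0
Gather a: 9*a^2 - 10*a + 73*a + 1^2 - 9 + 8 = 9*a^2 + 63*a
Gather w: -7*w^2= -7*w^2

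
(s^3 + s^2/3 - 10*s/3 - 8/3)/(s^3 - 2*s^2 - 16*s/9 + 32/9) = 3*(s + 1)/(3*s - 4)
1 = 1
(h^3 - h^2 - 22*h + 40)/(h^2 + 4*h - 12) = (h^2 + h - 20)/(h + 6)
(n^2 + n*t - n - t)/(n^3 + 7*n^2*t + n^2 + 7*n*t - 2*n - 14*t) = (n + t)/(n^2 + 7*n*t + 2*n + 14*t)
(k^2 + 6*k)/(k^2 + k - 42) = k*(k + 6)/(k^2 + k - 42)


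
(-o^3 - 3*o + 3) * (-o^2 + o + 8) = o^5 - o^4 - 5*o^3 - 6*o^2 - 21*o + 24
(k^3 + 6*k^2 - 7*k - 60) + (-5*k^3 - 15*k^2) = -4*k^3 - 9*k^2 - 7*k - 60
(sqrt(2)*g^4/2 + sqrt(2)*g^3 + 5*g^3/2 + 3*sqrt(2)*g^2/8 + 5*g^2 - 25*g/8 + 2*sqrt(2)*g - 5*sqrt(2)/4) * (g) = sqrt(2)*g^5/2 + sqrt(2)*g^4 + 5*g^4/2 + 3*sqrt(2)*g^3/8 + 5*g^3 - 25*g^2/8 + 2*sqrt(2)*g^2 - 5*sqrt(2)*g/4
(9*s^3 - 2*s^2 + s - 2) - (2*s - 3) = 9*s^3 - 2*s^2 - s + 1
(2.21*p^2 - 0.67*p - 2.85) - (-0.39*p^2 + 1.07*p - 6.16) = 2.6*p^2 - 1.74*p + 3.31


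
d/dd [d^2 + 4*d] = 2*d + 4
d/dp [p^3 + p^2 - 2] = p*(3*p + 2)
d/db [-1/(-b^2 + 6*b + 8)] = 2*(3 - b)/(-b^2 + 6*b + 8)^2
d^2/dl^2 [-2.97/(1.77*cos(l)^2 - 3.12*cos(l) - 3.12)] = (-37.218852*(1 - cos(l)^2)^2 + 49.204584*cos(l)^3 - 113.126706*cos(l)^2 - 69.498*cos(l) + 127.844244)/(-1.77*cos(l)^2 + 3.12*cos(l) + 3.12)^3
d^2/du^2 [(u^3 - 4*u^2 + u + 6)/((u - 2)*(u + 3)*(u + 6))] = 2*(-11*u^3 - 63*u^2 + 27*u + 459)/(u^6 + 27*u^5 + 297*u^4 + 1701*u^3 + 5346*u^2 + 8748*u + 5832)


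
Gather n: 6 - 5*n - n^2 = -n^2 - 5*n + 6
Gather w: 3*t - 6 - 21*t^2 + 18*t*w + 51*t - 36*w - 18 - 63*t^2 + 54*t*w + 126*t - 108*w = -84*t^2 + 180*t + w*(72*t - 144) - 24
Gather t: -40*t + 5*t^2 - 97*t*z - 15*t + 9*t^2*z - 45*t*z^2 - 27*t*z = t^2*(9*z + 5) + t*(-45*z^2 - 124*z - 55)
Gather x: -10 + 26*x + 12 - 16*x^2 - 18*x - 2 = -16*x^2 + 8*x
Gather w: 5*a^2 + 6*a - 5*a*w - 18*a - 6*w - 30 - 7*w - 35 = 5*a^2 - 12*a + w*(-5*a - 13) - 65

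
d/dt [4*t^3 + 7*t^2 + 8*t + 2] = 12*t^2 + 14*t + 8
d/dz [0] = 0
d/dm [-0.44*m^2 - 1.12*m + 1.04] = -0.88*m - 1.12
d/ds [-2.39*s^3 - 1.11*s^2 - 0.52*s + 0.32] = -7.17*s^2 - 2.22*s - 0.52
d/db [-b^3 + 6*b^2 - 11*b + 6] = -3*b^2 + 12*b - 11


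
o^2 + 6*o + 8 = (o + 2)*(o + 4)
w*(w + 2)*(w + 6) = w^3 + 8*w^2 + 12*w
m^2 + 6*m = m*(m + 6)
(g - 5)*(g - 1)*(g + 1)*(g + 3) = g^4 - 2*g^3 - 16*g^2 + 2*g + 15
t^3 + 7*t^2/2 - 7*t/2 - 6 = (t - 3/2)*(t + 1)*(t + 4)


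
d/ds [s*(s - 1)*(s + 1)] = 3*s^2 - 1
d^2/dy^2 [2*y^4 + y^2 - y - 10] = 24*y^2 + 2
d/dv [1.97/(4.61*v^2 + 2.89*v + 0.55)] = (-18.1634*v - 5.6933)/(4.61*v^2 + 2.89*v + 0.55)^2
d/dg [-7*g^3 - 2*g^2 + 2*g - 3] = -21*g^2 - 4*g + 2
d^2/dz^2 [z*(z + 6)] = 2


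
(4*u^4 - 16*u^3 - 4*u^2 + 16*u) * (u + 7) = 4*u^5 + 12*u^4 - 116*u^3 - 12*u^2 + 112*u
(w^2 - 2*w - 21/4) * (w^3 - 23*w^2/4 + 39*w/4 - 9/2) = w^5 - 31*w^4/4 + 16*w^3 + 99*w^2/16 - 675*w/16 + 189/8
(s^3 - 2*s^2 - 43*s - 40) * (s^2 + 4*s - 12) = s^5 + 2*s^4 - 63*s^3 - 188*s^2 + 356*s + 480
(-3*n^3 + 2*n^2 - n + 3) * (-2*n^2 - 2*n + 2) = 6*n^5 + 2*n^4 - 8*n^3 - 8*n + 6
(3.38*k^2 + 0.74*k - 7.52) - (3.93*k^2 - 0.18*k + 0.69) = -0.55*k^2 + 0.92*k - 8.21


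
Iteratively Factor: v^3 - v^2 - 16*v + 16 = (v - 4)*(v^2 + 3*v - 4) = (v - 4)*(v + 4)*(v - 1)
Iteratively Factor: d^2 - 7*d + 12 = (d - 4)*(d - 3)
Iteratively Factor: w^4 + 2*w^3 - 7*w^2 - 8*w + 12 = (w - 2)*(w^3 + 4*w^2 + w - 6) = (w - 2)*(w + 3)*(w^2 + w - 2) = (w - 2)*(w - 1)*(w + 3)*(w + 2)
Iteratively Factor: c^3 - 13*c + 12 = (c - 3)*(c^2 + 3*c - 4) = (c - 3)*(c - 1)*(c + 4)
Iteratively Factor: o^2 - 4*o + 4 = (o - 2)*(o - 2)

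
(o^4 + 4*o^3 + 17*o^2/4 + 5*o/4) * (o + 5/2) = o^5 + 13*o^4/2 + 57*o^3/4 + 95*o^2/8 + 25*o/8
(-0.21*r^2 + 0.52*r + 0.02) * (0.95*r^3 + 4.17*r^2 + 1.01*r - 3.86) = -0.1995*r^5 - 0.3817*r^4 + 1.9753*r^3 + 1.4192*r^2 - 1.987*r - 0.0772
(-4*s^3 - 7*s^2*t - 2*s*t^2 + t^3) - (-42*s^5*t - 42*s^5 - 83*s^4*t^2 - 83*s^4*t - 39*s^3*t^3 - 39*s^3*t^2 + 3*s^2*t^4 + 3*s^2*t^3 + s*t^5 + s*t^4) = 42*s^5*t + 42*s^5 + 83*s^4*t^2 + 83*s^4*t + 39*s^3*t^3 + 39*s^3*t^2 - 4*s^3 - 3*s^2*t^4 - 3*s^2*t^3 - 7*s^2*t - s*t^5 - s*t^4 - 2*s*t^2 + t^3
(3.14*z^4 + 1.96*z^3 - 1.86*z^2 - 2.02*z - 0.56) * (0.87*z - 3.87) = 2.7318*z^5 - 10.4466*z^4 - 9.2034*z^3 + 5.4408*z^2 + 7.3302*z + 2.1672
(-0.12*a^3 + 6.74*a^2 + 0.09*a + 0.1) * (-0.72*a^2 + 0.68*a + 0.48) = 0.0864*a^5 - 4.9344*a^4 + 4.4608*a^3 + 3.2244*a^2 + 0.1112*a + 0.048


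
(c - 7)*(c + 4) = c^2 - 3*c - 28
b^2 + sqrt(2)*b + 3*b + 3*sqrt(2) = (b + 3)*(b + sqrt(2))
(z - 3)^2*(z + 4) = z^3 - 2*z^2 - 15*z + 36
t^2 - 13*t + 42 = (t - 7)*(t - 6)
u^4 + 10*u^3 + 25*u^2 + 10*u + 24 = (u + 4)*(u + 6)*(-I*u + 1)*(I*u + 1)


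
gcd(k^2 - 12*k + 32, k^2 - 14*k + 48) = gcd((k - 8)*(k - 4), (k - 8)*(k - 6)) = k - 8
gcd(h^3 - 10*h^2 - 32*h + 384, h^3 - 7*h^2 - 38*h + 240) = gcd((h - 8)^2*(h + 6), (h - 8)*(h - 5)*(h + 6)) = h^2 - 2*h - 48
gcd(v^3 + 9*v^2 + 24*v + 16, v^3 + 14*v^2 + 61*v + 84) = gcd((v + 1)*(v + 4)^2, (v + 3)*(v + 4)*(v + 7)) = v + 4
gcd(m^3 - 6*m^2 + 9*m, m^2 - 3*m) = m^2 - 3*m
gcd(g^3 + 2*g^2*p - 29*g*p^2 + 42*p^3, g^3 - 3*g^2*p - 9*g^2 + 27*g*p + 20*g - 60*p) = -g + 3*p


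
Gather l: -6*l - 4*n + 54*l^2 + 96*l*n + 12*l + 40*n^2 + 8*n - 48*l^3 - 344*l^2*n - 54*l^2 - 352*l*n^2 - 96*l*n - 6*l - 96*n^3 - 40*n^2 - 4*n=-48*l^3 - 344*l^2*n - 352*l*n^2 - 96*n^3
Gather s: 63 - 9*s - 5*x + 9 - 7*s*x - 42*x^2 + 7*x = s*(-7*x - 9) - 42*x^2 + 2*x + 72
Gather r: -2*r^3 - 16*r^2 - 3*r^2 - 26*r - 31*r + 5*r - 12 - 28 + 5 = -2*r^3 - 19*r^2 - 52*r - 35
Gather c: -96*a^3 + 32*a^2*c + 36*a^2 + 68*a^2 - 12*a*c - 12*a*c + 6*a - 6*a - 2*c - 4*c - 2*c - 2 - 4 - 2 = -96*a^3 + 104*a^2 + c*(32*a^2 - 24*a - 8) - 8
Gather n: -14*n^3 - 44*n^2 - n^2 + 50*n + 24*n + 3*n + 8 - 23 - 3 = -14*n^3 - 45*n^2 + 77*n - 18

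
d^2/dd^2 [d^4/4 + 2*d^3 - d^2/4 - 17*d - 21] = 3*d^2 + 12*d - 1/2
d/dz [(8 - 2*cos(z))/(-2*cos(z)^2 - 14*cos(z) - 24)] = (cos(z)^2 - 8*cos(z) - 40)*sin(z)/(cos(z)^2 + 7*cos(z) + 12)^2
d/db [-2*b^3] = -6*b^2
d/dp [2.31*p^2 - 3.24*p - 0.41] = 4.62*p - 3.24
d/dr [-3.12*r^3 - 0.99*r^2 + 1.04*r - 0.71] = -9.36*r^2 - 1.98*r + 1.04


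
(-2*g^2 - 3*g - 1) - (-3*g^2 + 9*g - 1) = g^2 - 12*g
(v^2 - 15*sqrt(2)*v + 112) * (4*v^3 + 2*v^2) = 4*v^5 - 60*sqrt(2)*v^4 + 2*v^4 - 30*sqrt(2)*v^3 + 448*v^3 + 224*v^2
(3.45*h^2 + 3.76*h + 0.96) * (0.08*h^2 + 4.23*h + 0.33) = 0.276*h^4 + 14.8943*h^3 + 17.1201*h^2 + 5.3016*h + 0.3168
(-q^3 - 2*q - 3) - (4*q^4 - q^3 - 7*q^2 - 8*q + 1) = -4*q^4 + 7*q^2 + 6*q - 4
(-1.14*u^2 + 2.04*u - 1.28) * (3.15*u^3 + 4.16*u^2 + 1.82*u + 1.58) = -3.591*u^5 + 1.6836*u^4 + 2.3796*u^3 - 3.4132*u^2 + 0.8936*u - 2.0224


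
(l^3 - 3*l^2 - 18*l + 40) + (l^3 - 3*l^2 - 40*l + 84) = 2*l^3 - 6*l^2 - 58*l + 124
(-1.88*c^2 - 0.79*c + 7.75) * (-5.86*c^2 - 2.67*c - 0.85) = 11.0168*c^4 + 9.649*c^3 - 41.7077*c^2 - 20.021*c - 6.5875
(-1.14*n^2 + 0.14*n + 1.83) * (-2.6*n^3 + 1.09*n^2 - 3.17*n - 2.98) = 2.964*n^5 - 1.6066*n^4 - 0.991600000000001*n^3 + 4.9481*n^2 - 6.2183*n - 5.4534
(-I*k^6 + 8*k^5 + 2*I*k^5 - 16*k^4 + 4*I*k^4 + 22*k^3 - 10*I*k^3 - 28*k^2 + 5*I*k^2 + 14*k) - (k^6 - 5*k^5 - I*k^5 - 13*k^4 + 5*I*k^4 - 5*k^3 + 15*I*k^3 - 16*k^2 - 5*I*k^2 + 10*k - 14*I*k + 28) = -k^6 - I*k^6 + 13*k^5 + 3*I*k^5 - 3*k^4 - I*k^4 + 27*k^3 - 25*I*k^3 - 12*k^2 + 10*I*k^2 + 4*k + 14*I*k - 28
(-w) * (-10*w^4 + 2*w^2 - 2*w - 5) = 10*w^5 - 2*w^3 + 2*w^2 + 5*w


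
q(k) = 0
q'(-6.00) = 0.00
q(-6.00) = 0.00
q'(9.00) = 0.00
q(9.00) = 0.00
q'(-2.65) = 0.00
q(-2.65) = 0.00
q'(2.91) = 0.00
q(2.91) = 0.00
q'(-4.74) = 0.00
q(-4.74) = 0.00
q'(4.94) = 0.00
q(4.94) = 0.00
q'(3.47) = 0.00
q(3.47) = 0.00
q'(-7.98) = 0.00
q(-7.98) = 0.00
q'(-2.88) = 0.00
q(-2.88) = 0.00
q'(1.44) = 0.00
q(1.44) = 0.00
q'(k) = 0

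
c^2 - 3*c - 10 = (c - 5)*(c + 2)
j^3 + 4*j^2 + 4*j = j*(j + 2)^2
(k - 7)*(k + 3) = k^2 - 4*k - 21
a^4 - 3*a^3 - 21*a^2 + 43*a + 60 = (a - 5)*(a - 3)*(a + 1)*(a + 4)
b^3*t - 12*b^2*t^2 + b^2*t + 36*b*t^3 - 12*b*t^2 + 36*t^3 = (b - 6*t)^2*(b*t + t)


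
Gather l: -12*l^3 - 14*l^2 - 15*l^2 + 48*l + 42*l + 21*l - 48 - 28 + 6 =-12*l^3 - 29*l^2 + 111*l - 70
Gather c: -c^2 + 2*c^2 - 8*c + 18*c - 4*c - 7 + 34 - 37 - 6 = c^2 + 6*c - 16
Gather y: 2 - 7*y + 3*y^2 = 3*y^2 - 7*y + 2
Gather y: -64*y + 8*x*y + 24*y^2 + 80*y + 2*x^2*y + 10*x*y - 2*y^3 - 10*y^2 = -2*y^3 + 14*y^2 + y*(2*x^2 + 18*x + 16)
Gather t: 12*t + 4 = 12*t + 4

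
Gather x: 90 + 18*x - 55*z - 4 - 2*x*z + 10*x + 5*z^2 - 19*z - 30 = x*(28 - 2*z) + 5*z^2 - 74*z + 56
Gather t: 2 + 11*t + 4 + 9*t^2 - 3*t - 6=9*t^2 + 8*t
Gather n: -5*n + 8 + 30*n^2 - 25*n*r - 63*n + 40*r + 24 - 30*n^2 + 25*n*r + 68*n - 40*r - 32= 0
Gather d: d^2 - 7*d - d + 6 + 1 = d^2 - 8*d + 7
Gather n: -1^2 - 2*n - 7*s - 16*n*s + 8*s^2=n*(-16*s - 2) + 8*s^2 - 7*s - 1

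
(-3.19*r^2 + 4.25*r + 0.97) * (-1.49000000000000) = 4.7531*r^2 - 6.3325*r - 1.4453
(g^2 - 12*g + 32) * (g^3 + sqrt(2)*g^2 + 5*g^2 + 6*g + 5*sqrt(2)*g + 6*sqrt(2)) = g^5 - 7*g^4 + sqrt(2)*g^4 - 22*g^3 - 7*sqrt(2)*g^3 - 22*sqrt(2)*g^2 + 88*g^2 + 88*sqrt(2)*g + 192*g + 192*sqrt(2)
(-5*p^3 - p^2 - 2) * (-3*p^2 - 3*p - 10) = 15*p^5 + 18*p^4 + 53*p^3 + 16*p^2 + 6*p + 20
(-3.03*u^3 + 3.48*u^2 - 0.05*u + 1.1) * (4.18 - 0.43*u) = 1.3029*u^4 - 14.1618*u^3 + 14.5679*u^2 - 0.682*u + 4.598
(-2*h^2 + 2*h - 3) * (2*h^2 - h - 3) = -4*h^4 + 6*h^3 - 2*h^2 - 3*h + 9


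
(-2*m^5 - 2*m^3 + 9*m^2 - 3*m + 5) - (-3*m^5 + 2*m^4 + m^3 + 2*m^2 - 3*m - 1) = m^5 - 2*m^4 - 3*m^3 + 7*m^2 + 6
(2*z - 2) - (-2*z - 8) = 4*z + 6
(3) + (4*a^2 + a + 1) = 4*a^2 + a + 4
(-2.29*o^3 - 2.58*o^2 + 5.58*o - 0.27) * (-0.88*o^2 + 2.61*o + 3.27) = 2.0152*o^5 - 3.7065*o^4 - 19.1325*o^3 + 6.3648*o^2 + 17.5419*o - 0.8829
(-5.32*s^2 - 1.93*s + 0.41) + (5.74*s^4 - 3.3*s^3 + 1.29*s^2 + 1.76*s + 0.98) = 5.74*s^4 - 3.3*s^3 - 4.03*s^2 - 0.17*s + 1.39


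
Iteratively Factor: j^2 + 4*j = (j)*(j + 4)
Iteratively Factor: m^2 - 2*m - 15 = (m - 5)*(m + 3)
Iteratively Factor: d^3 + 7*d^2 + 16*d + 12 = (d + 2)*(d^2 + 5*d + 6) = (d + 2)^2*(d + 3)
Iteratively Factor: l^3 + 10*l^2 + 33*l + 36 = (l + 3)*(l^2 + 7*l + 12) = (l + 3)^2*(l + 4)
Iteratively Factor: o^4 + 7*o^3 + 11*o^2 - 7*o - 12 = (o + 4)*(o^3 + 3*o^2 - o - 3) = (o + 3)*(o + 4)*(o^2 - 1) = (o + 1)*(o + 3)*(o + 4)*(o - 1)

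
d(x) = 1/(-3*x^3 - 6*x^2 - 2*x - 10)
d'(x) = (9*x^2 + 12*x + 2)/(-3*x^3 - 6*x^2 - 2*x - 10)^2 = (9*x^2 + 12*x + 2)/(3*x^3 + 6*x^2 + 2*x + 10)^2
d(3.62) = -0.00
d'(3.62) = 0.00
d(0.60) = -0.07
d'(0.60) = 0.06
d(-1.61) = -0.10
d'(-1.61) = 0.06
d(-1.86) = -0.13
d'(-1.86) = 0.18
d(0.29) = -0.09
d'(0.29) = 0.05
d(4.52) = -0.00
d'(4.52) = 0.00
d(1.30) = -0.03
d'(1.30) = 0.04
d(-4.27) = 0.01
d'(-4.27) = 0.01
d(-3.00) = 0.04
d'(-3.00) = 0.09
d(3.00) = -0.00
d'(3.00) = 0.01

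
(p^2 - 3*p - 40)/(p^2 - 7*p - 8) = (p + 5)/(p + 1)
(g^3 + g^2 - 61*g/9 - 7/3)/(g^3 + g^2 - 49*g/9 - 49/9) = (3*g^2 + 10*g + 3)/(3*g^2 + 10*g + 7)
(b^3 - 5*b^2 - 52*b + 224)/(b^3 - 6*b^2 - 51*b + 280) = (b - 4)/(b - 5)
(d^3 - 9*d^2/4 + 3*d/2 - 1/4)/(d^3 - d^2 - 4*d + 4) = (4*d^2 - 5*d + 1)/(4*(d^2 - 4))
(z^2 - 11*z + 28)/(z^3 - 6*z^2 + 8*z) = (z - 7)/(z*(z - 2))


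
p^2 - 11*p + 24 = (p - 8)*(p - 3)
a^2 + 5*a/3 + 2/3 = (a + 2/3)*(a + 1)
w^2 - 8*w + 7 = (w - 7)*(w - 1)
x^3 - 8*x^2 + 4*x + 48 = (x - 6)*(x - 4)*(x + 2)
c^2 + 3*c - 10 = (c - 2)*(c + 5)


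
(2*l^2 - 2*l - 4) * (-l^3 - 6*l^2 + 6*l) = -2*l^5 - 10*l^4 + 28*l^3 + 12*l^2 - 24*l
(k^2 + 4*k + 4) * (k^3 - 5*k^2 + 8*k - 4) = k^5 - k^4 - 8*k^3 + 8*k^2 + 16*k - 16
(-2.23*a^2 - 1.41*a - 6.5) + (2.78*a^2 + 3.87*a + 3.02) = 0.55*a^2 + 2.46*a - 3.48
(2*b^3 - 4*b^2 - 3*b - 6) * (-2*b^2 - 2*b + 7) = -4*b^5 + 4*b^4 + 28*b^3 - 10*b^2 - 9*b - 42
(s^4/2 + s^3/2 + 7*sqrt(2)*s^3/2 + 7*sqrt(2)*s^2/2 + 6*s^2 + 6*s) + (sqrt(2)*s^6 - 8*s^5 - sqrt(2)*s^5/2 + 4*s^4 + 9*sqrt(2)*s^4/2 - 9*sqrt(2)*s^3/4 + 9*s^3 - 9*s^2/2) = sqrt(2)*s^6 - 8*s^5 - sqrt(2)*s^5/2 + 9*s^4/2 + 9*sqrt(2)*s^4/2 + 5*sqrt(2)*s^3/4 + 19*s^3/2 + 3*s^2/2 + 7*sqrt(2)*s^2/2 + 6*s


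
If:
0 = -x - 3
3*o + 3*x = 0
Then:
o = 3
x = -3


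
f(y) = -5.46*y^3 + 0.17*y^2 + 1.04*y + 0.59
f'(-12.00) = -2361.76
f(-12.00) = 9447.47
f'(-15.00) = -3689.56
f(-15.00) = 18450.74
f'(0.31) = -0.43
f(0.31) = 0.77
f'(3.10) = -155.32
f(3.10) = -157.21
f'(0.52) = -3.21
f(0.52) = 0.41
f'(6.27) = -640.77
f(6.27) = -1332.05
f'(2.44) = -95.65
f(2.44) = -75.18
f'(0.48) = -2.57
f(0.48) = 0.52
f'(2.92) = -137.63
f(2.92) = -130.86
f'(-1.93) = -60.63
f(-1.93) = 38.47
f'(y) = -16.38*y^2 + 0.34*y + 1.04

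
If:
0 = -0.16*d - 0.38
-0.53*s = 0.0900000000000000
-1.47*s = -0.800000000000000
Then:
No Solution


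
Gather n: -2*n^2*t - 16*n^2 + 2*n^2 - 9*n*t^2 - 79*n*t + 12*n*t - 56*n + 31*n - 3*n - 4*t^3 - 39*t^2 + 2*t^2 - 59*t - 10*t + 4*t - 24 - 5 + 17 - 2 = n^2*(-2*t - 14) + n*(-9*t^2 - 67*t - 28) - 4*t^3 - 37*t^2 - 65*t - 14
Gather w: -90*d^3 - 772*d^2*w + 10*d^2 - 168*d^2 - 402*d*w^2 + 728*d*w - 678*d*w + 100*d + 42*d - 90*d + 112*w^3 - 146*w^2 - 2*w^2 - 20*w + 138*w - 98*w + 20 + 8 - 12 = -90*d^3 - 158*d^2 + 52*d + 112*w^3 + w^2*(-402*d - 148) + w*(-772*d^2 + 50*d + 20) + 16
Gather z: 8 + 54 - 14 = 48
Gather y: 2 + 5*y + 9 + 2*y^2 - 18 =2*y^2 + 5*y - 7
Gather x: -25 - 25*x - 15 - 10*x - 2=-35*x - 42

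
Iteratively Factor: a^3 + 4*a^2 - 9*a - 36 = (a + 4)*(a^2 - 9) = (a + 3)*(a + 4)*(a - 3)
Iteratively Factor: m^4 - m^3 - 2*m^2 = (m - 2)*(m^3 + m^2) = m*(m - 2)*(m^2 + m) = m^2*(m - 2)*(m + 1)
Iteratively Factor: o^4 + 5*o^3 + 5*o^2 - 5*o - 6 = (o + 1)*(o^3 + 4*o^2 + o - 6) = (o + 1)*(o + 2)*(o^2 + 2*o - 3) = (o - 1)*(o + 1)*(o + 2)*(o + 3)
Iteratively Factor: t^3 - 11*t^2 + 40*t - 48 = (t - 4)*(t^2 - 7*t + 12) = (t - 4)^2*(t - 3)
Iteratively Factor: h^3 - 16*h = (h - 4)*(h^2 + 4*h) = h*(h - 4)*(h + 4)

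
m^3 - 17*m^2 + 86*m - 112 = (m - 8)*(m - 7)*(m - 2)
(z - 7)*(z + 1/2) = z^2 - 13*z/2 - 7/2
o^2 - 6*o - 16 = (o - 8)*(o + 2)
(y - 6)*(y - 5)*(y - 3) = y^3 - 14*y^2 + 63*y - 90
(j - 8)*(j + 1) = j^2 - 7*j - 8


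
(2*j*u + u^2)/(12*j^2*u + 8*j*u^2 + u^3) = 1/(6*j + u)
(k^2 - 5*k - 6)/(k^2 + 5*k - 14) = (k^2 - 5*k - 6)/(k^2 + 5*k - 14)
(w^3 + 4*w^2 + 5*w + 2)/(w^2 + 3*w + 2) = w + 1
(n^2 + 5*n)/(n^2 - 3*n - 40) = n/(n - 8)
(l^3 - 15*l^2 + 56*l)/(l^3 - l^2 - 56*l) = (l - 7)/(l + 7)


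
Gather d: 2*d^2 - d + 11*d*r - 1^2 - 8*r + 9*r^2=2*d^2 + d*(11*r - 1) + 9*r^2 - 8*r - 1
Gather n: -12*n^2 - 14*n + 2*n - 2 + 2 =-12*n^2 - 12*n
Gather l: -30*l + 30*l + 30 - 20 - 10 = 0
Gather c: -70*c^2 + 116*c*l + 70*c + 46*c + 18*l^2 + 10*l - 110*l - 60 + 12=-70*c^2 + c*(116*l + 116) + 18*l^2 - 100*l - 48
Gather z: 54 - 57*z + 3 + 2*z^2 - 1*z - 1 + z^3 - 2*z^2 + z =z^3 - 57*z + 56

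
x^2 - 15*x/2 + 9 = (x - 6)*(x - 3/2)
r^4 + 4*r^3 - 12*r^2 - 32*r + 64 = (r - 2)^2*(r + 4)^2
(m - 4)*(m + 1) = m^2 - 3*m - 4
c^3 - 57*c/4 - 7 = (c - 4)*(c + 1/2)*(c + 7/2)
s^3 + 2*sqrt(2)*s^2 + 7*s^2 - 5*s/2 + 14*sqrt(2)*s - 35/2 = (s + 7)*(s - sqrt(2)/2)*(s + 5*sqrt(2)/2)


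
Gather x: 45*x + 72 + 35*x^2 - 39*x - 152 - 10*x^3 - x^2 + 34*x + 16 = -10*x^3 + 34*x^2 + 40*x - 64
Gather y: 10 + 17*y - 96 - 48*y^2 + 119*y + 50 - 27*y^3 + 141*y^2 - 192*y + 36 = -27*y^3 + 93*y^2 - 56*y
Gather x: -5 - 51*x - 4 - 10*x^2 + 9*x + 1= -10*x^2 - 42*x - 8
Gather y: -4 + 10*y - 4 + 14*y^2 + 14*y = 14*y^2 + 24*y - 8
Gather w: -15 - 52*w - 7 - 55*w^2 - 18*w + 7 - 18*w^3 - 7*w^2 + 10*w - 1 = -18*w^3 - 62*w^2 - 60*w - 16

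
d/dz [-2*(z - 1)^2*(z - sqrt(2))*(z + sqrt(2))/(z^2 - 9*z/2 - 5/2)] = 4*(-4*z^5 + 31*z^4 - 16*z^3 - 31*z^2 - 18*z + 38)/(4*z^4 - 36*z^3 + 61*z^2 + 90*z + 25)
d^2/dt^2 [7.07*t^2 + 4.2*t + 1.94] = 14.1400000000000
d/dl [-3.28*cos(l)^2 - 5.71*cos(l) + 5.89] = (6.56*cos(l) + 5.71)*sin(l)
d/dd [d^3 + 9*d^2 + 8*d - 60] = 3*d^2 + 18*d + 8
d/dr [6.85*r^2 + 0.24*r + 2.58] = 13.7*r + 0.24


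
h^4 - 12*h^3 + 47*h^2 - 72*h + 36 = (h - 6)*(h - 3)*(h - 2)*(h - 1)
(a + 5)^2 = a^2 + 10*a + 25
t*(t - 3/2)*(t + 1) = t^3 - t^2/2 - 3*t/2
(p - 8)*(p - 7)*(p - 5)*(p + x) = p^4 + p^3*x - 20*p^3 - 20*p^2*x + 131*p^2 + 131*p*x - 280*p - 280*x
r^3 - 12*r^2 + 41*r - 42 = (r - 7)*(r - 3)*(r - 2)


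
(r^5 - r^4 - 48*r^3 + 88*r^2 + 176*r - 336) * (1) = r^5 - r^4 - 48*r^3 + 88*r^2 + 176*r - 336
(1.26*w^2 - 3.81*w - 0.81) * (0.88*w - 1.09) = 1.1088*w^3 - 4.7262*w^2 + 3.4401*w + 0.8829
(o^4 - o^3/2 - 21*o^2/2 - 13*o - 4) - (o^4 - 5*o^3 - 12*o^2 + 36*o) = 9*o^3/2 + 3*o^2/2 - 49*o - 4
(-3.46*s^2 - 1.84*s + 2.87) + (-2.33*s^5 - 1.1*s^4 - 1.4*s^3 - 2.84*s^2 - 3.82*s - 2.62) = -2.33*s^5 - 1.1*s^4 - 1.4*s^3 - 6.3*s^2 - 5.66*s + 0.25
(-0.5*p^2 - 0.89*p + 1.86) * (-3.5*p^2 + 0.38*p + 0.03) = 1.75*p^4 + 2.925*p^3 - 6.8632*p^2 + 0.6801*p + 0.0558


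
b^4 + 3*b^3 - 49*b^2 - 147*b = b*(b - 7)*(b + 3)*(b + 7)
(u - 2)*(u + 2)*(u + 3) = u^3 + 3*u^2 - 4*u - 12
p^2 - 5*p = p*(p - 5)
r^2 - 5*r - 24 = (r - 8)*(r + 3)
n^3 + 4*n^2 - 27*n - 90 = (n - 5)*(n + 3)*(n + 6)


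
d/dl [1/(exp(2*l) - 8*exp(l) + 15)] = 2*(4 - exp(l))*exp(l)/(exp(2*l) - 8*exp(l) + 15)^2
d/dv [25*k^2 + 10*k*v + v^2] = 10*k + 2*v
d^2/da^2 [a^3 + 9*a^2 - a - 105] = 6*a + 18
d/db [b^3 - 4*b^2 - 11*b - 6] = 3*b^2 - 8*b - 11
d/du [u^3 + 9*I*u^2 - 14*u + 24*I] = 3*u^2 + 18*I*u - 14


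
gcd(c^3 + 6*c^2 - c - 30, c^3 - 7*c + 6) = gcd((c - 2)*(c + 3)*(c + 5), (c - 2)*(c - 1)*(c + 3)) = c^2 + c - 6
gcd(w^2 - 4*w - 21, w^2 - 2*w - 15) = w + 3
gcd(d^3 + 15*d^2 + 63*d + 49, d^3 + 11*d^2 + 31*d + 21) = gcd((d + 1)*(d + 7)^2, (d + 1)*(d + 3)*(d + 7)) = d^2 + 8*d + 7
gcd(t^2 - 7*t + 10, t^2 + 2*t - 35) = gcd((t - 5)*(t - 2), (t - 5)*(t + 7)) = t - 5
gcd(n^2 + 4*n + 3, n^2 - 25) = 1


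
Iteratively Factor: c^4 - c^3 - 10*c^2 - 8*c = (c + 2)*(c^3 - 3*c^2 - 4*c) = c*(c + 2)*(c^2 - 3*c - 4) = c*(c + 1)*(c + 2)*(c - 4)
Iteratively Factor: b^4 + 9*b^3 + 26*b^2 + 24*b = (b)*(b^3 + 9*b^2 + 26*b + 24) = b*(b + 4)*(b^2 + 5*b + 6) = b*(b + 3)*(b + 4)*(b + 2)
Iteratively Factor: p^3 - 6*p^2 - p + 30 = (p - 5)*(p^2 - p - 6) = (p - 5)*(p + 2)*(p - 3)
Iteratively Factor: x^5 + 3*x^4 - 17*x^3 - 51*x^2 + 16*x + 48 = (x + 4)*(x^4 - x^3 - 13*x^2 + x + 12) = (x + 1)*(x + 4)*(x^3 - 2*x^2 - 11*x + 12) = (x + 1)*(x + 3)*(x + 4)*(x^2 - 5*x + 4) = (x - 4)*(x + 1)*(x + 3)*(x + 4)*(x - 1)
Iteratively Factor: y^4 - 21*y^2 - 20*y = (y)*(y^3 - 21*y - 20) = y*(y - 5)*(y^2 + 5*y + 4) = y*(y - 5)*(y + 1)*(y + 4)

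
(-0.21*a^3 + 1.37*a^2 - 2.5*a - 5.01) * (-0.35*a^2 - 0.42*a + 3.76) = 0.0735*a^5 - 0.3913*a^4 - 0.49*a^3 + 7.9547*a^2 - 7.2958*a - 18.8376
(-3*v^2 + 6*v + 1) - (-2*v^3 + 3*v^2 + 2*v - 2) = 2*v^3 - 6*v^2 + 4*v + 3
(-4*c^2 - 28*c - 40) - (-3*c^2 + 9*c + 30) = -c^2 - 37*c - 70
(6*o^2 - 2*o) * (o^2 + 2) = 6*o^4 - 2*o^3 + 12*o^2 - 4*o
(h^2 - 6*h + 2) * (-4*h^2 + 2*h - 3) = -4*h^4 + 26*h^3 - 23*h^2 + 22*h - 6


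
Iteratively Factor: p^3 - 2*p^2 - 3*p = (p + 1)*(p^2 - 3*p) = (p - 3)*(p + 1)*(p)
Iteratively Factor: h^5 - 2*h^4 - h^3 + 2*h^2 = (h)*(h^4 - 2*h^3 - h^2 + 2*h) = h*(h - 2)*(h^3 - h) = h^2*(h - 2)*(h^2 - 1) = h^2*(h - 2)*(h + 1)*(h - 1)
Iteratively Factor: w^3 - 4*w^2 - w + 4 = (w - 4)*(w^2 - 1) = (w - 4)*(w + 1)*(w - 1)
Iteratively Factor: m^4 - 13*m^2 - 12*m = (m - 4)*(m^3 + 4*m^2 + 3*m) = m*(m - 4)*(m^2 + 4*m + 3) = m*(m - 4)*(m + 1)*(m + 3)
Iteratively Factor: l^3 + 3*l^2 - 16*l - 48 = (l + 3)*(l^2 - 16) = (l + 3)*(l + 4)*(l - 4)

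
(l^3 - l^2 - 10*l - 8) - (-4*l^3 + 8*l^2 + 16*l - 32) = 5*l^3 - 9*l^2 - 26*l + 24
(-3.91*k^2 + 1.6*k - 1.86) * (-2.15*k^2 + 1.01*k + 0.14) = 8.4065*k^4 - 7.3891*k^3 + 5.0676*k^2 - 1.6546*k - 0.2604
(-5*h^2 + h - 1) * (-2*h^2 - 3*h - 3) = 10*h^4 + 13*h^3 + 14*h^2 + 3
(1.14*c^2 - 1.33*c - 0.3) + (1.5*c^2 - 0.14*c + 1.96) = 2.64*c^2 - 1.47*c + 1.66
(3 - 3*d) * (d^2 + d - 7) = -3*d^3 + 24*d - 21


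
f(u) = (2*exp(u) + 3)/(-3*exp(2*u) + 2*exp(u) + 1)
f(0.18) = -5.96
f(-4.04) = 2.93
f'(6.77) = 0.00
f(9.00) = 0.00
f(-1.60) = 2.66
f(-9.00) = 3.00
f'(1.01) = 0.96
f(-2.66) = 2.79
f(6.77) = -0.00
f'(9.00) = 0.00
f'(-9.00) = 0.00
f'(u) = (2*exp(u) + 3)*(6*exp(2*u) - 2*exp(u))/(-3*exp(2*u) + 2*exp(u) + 1)^2 + 2*exp(u)/(-3*exp(2*u) + 2*exp(u) + 1)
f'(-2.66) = -0.15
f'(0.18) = 38.18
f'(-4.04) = -0.06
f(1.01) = -0.53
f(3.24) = -0.03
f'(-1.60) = -0.01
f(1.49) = -0.24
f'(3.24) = 0.03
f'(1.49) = 0.36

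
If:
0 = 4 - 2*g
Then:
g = 2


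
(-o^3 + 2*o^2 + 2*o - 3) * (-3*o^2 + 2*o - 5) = 3*o^5 - 8*o^4 + 3*o^3 + 3*o^2 - 16*o + 15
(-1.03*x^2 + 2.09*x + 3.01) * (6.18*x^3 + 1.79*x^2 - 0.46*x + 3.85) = -6.3654*x^5 + 11.0725*x^4 + 22.8167*x^3 + 0.461*x^2 + 6.6619*x + 11.5885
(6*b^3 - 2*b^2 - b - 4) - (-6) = 6*b^3 - 2*b^2 - b + 2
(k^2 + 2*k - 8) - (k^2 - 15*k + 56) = 17*k - 64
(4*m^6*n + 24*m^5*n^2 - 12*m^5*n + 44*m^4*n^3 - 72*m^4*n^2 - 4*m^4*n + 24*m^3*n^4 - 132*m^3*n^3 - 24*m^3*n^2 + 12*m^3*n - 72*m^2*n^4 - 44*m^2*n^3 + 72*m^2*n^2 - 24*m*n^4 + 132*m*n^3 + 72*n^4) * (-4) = -16*m^6*n - 96*m^5*n^2 + 48*m^5*n - 176*m^4*n^3 + 288*m^4*n^2 + 16*m^4*n - 96*m^3*n^4 + 528*m^3*n^3 + 96*m^3*n^2 - 48*m^3*n + 288*m^2*n^4 + 176*m^2*n^3 - 288*m^2*n^2 + 96*m*n^4 - 528*m*n^3 - 288*n^4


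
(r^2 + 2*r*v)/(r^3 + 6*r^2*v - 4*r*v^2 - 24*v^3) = r/(r^2 + 4*r*v - 12*v^2)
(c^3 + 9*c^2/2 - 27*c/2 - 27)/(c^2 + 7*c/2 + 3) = (c^2 + 3*c - 18)/(c + 2)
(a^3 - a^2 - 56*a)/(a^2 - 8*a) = a + 7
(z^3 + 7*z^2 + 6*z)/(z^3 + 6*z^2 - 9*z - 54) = z*(z + 1)/(z^2 - 9)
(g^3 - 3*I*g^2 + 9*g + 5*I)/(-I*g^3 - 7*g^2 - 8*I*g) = (I*g^2 + 4*g + 5*I)/(g*(g - 8*I))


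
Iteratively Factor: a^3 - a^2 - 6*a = (a + 2)*(a^2 - 3*a) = a*(a + 2)*(a - 3)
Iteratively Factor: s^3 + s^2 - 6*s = (s)*(s^2 + s - 6) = s*(s - 2)*(s + 3)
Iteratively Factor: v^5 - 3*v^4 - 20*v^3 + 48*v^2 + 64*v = (v + 1)*(v^4 - 4*v^3 - 16*v^2 + 64*v) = v*(v + 1)*(v^3 - 4*v^2 - 16*v + 64) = v*(v + 1)*(v + 4)*(v^2 - 8*v + 16) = v*(v - 4)*(v + 1)*(v + 4)*(v - 4)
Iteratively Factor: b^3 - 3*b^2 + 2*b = (b - 1)*(b^2 - 2*b) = (b - 2)*(b - 1)*(b)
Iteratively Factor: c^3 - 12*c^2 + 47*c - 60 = (c - 3)*(c^2 - 9*c + 20) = (c - 5)*(c - 3)*(c - 4)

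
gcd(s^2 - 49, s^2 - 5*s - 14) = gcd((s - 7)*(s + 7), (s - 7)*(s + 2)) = s - 7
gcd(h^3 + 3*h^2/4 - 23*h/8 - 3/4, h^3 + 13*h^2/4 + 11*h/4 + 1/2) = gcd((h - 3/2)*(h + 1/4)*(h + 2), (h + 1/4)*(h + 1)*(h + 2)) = h^2 + 9*h/4 + 1/2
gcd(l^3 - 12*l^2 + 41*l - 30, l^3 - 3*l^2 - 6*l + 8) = l - 1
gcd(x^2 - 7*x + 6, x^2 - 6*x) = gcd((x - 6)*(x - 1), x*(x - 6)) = x - 6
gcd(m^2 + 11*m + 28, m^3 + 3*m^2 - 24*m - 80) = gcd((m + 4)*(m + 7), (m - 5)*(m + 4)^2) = m + 4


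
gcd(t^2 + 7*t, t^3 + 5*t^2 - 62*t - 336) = t + 7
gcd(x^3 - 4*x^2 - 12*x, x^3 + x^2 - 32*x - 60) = x^2 - 4*x - 12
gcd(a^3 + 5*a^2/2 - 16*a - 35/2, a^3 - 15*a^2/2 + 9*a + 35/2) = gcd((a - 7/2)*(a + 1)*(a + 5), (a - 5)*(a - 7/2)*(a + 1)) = a^2 - 5*a/2 - 7/2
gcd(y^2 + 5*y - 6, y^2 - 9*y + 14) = 1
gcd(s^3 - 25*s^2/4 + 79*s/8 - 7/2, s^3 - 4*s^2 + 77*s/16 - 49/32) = s^2 - 9*s/4 + 7/8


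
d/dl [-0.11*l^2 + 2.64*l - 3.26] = 2.64 - 0.22*l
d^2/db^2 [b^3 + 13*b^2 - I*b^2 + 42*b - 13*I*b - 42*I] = 6*b + 26 - 2*I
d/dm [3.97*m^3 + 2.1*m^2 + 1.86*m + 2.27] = 11.91*m^2 + 4.2*m + 1.86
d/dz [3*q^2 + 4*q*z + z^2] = 4*q + 2*z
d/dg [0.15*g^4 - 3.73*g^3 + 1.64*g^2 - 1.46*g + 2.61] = 0.6*g^3 - 11.19*g^2 + 3.28*g - 1.46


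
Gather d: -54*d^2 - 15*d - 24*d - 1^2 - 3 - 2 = -54*d^2 - 39*d - 6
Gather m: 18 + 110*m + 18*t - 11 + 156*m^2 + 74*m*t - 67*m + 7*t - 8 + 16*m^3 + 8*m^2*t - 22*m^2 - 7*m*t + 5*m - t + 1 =16*m^3 + m^2*(8*t + 134) + m*(67*t + 48) + 24*t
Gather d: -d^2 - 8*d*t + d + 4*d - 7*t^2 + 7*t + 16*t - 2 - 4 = -d^2 + d*(5 - 8*t) - 7*t^2 + 23*t - 6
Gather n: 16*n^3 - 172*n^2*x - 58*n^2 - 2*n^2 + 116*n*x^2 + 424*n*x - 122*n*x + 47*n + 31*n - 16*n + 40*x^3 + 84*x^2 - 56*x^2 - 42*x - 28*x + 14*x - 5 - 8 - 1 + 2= 16*n^3 + n^2*(-172*x - 60) + n*(116*x^2 + 302*x + 62) + 40*x^3 + 28*x^2 - 56*x - 12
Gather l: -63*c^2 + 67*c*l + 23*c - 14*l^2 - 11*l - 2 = -63*c^2 + 23*c - 14*l^2 + l*(67*c - 11) - 2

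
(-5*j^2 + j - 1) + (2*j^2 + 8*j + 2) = -3*j^2 + 9*j + 1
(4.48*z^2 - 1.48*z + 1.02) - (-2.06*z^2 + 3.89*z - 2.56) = 6.54*z^2 - 5.37*z + 3.58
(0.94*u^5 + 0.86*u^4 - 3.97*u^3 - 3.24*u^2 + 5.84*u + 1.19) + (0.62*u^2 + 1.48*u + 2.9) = 0.94*u^5 + 0.86*u^4 - 3.97*u^3 - 2.62*u^2 + 7.32*u + 4.09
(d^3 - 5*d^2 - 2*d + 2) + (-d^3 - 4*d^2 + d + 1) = -9*d^2 - d + 3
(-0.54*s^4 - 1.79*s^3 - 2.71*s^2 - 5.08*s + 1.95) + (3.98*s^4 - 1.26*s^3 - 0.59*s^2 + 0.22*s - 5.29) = 3.44*s^4 - 3.05*s^3 - 3.3*s^2 - 4.86*s - 3.34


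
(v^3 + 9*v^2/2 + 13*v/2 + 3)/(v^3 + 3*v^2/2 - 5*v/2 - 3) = (2*v + 3)/(2*v - 3)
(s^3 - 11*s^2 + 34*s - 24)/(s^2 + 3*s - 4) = (s^2 - 10*s + 24)/(s + 4)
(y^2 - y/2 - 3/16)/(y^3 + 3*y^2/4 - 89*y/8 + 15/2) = (4*y + 1)/(2*(2*y^2 + 3*y - 20))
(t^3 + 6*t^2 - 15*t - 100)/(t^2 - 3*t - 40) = (t^2 + t - 20)/(t - 8)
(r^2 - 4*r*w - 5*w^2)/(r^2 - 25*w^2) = (r + w)/(r + 5*w)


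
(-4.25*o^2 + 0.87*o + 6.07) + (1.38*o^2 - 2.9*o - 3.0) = -2.87*o^2 - 2.03*o + 3.07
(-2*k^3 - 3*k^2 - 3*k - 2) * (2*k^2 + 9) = -4*k^5 - 6*k^4 - 24*k^3 - 31*k^2 - 27*k - 18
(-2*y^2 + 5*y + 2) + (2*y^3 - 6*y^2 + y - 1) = 2*y^3 - 8*y^2 + 6*y + 1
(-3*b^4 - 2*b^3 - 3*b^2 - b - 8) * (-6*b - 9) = 18*b^5 + 39*b^4 + 36*b^3 + 33*b^2 + 57*b + 72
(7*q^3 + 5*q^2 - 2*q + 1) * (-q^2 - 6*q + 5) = -7*q^5 - 47*q^4 + 7*q^3 + 36*q^2 - 16*q + 5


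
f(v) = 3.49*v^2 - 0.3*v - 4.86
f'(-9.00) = -63.12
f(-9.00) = 280.53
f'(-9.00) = -63.12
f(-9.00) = 280.53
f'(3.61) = 24.90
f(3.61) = 39.54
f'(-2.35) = -16.70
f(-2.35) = 15.12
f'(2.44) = 16.73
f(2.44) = 15.19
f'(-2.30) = -16.35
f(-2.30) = 14.29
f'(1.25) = 8.42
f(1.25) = 0.22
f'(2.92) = 20.08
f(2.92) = 24.02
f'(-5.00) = -35.20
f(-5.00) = 83.89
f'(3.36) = 23.15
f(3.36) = 33.53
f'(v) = 6.98*v - 0.3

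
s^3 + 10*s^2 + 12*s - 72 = (s - 2)*(s + 6)^2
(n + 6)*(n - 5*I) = n^2 + 6*n - 5*I*n - 30*I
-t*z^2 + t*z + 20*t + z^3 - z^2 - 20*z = (-t + z)*(z - 5)*(z + 4)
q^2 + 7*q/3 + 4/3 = (q + 1)*(q + 4/3)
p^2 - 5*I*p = p*(p - 5*I)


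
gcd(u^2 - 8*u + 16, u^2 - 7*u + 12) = u - 4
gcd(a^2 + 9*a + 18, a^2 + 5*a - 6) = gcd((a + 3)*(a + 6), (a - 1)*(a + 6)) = a + 6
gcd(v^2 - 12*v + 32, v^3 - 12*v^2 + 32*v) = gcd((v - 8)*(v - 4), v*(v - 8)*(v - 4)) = v^2 - 12*v + 32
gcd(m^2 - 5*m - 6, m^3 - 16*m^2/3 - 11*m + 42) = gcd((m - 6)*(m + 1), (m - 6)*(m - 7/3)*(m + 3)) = m - 6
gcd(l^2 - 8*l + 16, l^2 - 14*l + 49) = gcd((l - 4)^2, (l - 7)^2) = 1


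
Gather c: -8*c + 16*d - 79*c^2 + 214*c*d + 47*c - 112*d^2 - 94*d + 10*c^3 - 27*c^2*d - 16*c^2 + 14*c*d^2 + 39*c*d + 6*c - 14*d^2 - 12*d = 10*c^3 + c^2*(-27*d - 95) + c*(14*d^2 + 253*d + 45) - 126*d^2 - 90*d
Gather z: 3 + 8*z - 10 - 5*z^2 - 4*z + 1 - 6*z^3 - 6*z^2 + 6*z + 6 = -6*z^3 - 11*z^2 + 10*z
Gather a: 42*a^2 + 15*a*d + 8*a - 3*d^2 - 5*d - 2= 42*a^2 + a*(15*d + 8) - 3*d^2 - 5*d - 2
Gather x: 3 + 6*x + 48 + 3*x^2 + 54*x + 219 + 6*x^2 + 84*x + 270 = 9*x^2 + 144*x + 540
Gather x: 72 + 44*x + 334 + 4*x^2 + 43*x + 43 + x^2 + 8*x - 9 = 5*x^2 + 95*x + 440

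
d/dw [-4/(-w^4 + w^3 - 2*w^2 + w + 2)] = 4*(-4*w^3 + 3*w^2 - 4*w + 1)/(-w^4 + w^3 - 2*w^2 + w + 2)^2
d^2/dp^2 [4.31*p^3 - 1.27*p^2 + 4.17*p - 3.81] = 25.86*p - 2.54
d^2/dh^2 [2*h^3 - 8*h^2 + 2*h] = 12*h - 16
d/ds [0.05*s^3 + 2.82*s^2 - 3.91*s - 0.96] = 0.15*s^2 + 5.64*s - 3.91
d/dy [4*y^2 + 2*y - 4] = 8*y + 2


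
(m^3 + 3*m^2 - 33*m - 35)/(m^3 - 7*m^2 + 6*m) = (m^3 + 3*m^2 - 33*m - 35)/(m*(m^2 - 7*m + 6))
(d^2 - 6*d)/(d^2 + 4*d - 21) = d*(d - 6)/(d^2 + 4*d - 21)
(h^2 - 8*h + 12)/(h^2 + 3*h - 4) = (h^2 - 8*h + 12)/(h^2 + 3*h - 4)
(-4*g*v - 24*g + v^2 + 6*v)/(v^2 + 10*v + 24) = (-4*g + v)/(v + 4)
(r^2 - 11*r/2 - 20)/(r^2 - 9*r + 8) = (r + 5/2)/(r - 1)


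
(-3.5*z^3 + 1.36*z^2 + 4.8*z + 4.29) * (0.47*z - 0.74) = -1.645*z^4 + 3.2292*z^3 + 1.2496*z^2 - 1.5357*z - 3.1746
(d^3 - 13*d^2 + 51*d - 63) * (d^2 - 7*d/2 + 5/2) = d^5 - 33*d^4/2 + 99*d^3 - 274*d^2 + 348*d - 315/2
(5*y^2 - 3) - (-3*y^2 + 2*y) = 8*y^2 - 2*y - 3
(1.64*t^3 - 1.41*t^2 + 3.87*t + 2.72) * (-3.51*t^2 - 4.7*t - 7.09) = -5.7564*t^5 - 2.7589*t^4 - 18.5843*t^3 - 17.7393*t^2 - 40.2223*t - 19.2848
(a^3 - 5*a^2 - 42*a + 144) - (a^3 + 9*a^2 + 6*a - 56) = -14*a^2 - 48*a + 200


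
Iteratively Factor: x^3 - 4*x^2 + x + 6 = (x + 1)*(x^2 - 5*x + 6) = (x - 3)*(x + 1)*(x - 2)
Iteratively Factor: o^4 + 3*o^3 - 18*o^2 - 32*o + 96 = (o + 4)*(o^3 - o^2 - 14*o + 24) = (o + 4)^2*(o^2 - 5*o + 6) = (o - 3)*(o + 4)^2*(o - 2)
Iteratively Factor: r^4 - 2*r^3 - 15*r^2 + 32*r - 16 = (r - 1)*(r^3 - r^2 - 16*r + 16) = (r - 1)^2*(r^2 - 16) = (r - 4)*(r - 1)^2*(r + 4)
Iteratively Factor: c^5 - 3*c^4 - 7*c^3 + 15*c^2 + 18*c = (c - 3)*(c^4 - 7*c^2 - 6*c) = (c - 3)*(c + 1)*(c^3 - c^2 - 6*c) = (c - 3)*(c + 1)*(c + 2)*(c^2 - 3*c) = c*(c - 3)*(c + 1)*(c + 2)*(c - 3)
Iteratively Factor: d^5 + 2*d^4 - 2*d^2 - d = (d + 1)*(d^4 + d^3 - d^2 - d) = (d + 1)^2*(d^3 - d) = (d + 1)^3*(d^2 - d) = (d - 1)*(d + 1)^3*(d)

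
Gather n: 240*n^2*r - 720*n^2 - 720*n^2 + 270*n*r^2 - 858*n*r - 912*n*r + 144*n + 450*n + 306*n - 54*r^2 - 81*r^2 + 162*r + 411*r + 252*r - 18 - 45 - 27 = n^2*(240*r - 1440) + n*(270*r^2 - 1770*r + 900) - 135*r^2 + 825*r - 90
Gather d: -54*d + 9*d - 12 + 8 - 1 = -45*d - 5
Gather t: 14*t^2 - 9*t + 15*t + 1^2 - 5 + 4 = 14*t^2 + 6*t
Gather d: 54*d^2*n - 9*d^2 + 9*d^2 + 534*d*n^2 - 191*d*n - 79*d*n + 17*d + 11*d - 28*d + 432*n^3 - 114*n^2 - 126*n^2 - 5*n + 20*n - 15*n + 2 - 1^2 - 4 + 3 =54*d^2*n + d*(534*n^2 - 270*n) + 432*n^3 - 240*n^2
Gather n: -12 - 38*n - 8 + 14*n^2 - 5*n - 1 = 14*n^2 - 43*n - 21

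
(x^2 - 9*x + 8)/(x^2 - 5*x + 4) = (x - 8)/(x - 4)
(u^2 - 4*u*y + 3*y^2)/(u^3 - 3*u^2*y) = (u - y)/u^2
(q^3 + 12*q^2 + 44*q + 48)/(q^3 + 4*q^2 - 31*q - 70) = (q^2 + 10*q + 24)/(q^2 + 2*q - 35)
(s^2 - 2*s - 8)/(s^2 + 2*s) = (s - 4)/s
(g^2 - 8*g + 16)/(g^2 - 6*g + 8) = (g - 4)/(g - 2)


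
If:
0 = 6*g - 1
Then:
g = 1/6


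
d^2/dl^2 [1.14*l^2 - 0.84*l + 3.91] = 2.28000000000000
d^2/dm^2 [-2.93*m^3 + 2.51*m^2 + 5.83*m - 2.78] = 5.02 - 17.58*m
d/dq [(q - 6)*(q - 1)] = 2*q - 7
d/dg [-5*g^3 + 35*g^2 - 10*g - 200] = -15*g^2 + 70*g - 10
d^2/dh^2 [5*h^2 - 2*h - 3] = 10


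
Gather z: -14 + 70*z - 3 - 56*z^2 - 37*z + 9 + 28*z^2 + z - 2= -28*z^2 + 34*z - 10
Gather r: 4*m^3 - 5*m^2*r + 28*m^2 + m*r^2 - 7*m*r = 4*m^3 + 28*m^2 + m*r^2 + r*(-5*m^2 - 7*m)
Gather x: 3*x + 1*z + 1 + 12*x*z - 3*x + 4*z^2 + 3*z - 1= 12*x*z + 4*z^2 + 4*z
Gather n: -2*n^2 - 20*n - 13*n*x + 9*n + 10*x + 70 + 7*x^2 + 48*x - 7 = -2*n^2 + n*(-13*x - 11) + 7*x^2 + 58*x + 63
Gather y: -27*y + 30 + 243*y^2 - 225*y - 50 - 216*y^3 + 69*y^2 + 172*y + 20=-216*y^3 + 312*y^2 - 80*y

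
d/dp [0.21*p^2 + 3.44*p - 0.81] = 0.42*p + 3.44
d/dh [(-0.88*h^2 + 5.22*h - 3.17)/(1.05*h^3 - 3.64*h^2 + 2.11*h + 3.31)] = (0.924*h^4 - 10.962*h^3 + 27.1295*h^2 - 28.9032*h + 23.9669)/(1.1025*h^6 - 7.644*h^5 + 17.6806*h^4 - 8.4098*h^3 - 19.6447*h^2 + 13.9682*h + 10.9561)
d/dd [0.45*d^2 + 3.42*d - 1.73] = 0.9*d + 3.42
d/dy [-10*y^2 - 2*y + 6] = -20*y - 2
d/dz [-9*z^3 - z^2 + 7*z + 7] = -27*z^2 - 2*z + 7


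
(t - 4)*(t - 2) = t^2 - 6*t + 8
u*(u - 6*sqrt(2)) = u^2 - 6*sqrt(2)*u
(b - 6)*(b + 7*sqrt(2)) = b^2 - 6*b + 7*sqrt(2)*b - 42*sqrt(2)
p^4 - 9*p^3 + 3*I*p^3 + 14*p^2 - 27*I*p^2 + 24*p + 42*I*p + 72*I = (p - 6)*(p - 4)*(p + 1)*(p + 3*I)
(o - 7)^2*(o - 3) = o^3 - 17*o^2 + 91*o - 147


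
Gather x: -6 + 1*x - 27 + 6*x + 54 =7*x + 21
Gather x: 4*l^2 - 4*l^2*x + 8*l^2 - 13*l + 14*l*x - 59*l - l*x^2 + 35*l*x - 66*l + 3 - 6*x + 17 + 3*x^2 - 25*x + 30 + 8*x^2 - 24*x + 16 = 12*l^2 - 138*l + x^2*(11 - l) + x*(-4*l^2 + 49*l - 55) + 66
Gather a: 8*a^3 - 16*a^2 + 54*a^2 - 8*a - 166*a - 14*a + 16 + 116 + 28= 8*a^3 + 38*a^2 - 188*a + 160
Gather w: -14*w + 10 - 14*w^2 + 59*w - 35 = -14*w^2 + 45*w - 25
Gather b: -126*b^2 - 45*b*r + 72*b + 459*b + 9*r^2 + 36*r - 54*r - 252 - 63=-126*b^2 + b*(531 - 45*r) + 9*r^2 - 18*r - 315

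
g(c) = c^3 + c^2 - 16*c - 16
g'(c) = 3*c^2 + 2*c - 16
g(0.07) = -17.11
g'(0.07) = -15.85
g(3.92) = -3.12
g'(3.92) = 37.94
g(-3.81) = 4.17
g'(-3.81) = 19.93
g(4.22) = 9.44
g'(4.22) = 45.87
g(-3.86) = 3.15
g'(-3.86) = 20.98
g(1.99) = -36.00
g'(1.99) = -0.14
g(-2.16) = 13.15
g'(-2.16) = -6.32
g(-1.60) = 8.06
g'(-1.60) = -11.52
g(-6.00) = -100.00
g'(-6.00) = 80.00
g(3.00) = -28.00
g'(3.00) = 17.00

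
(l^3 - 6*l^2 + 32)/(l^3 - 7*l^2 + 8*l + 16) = (l + 2)/(l + 1)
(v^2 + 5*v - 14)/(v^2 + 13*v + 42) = (v - 2)/(v + 6)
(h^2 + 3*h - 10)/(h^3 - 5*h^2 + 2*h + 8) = (h + 5)/(h^2 - 3*h - 4)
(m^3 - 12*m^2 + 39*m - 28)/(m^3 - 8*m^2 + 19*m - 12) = (m - 7)/(m - 3)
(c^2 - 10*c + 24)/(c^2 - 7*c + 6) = (c - 4)/(c - 1)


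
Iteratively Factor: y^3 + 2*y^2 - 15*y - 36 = (y + 3)*(y^2 - y - 12) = (y - 4)*(y + 3)*(y + 3)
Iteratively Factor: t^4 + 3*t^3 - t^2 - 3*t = (t - 1)*(t^3 + 4*t^2 + 3*t) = t*(t - 1)*(t^2 + 4*t + 3) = t*(t - 1)*(t + 1)*(t + 3)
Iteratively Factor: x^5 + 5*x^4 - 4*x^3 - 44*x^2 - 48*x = (x + 2)*(x^4 + 3*x^3 - 10*x^2 - 24*x) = (x + 2)*(x + 4)*(x^3 - x^2 - 6*x) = x*(x + 2)*(x + 4)*(x^2 - x - 6) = x*(x - 3)*(x + 2)*(x + 4)*(x + 2)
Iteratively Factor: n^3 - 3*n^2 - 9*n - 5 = (n + 1)*(n^2 - 4*n - 5) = (n + 1)^2*(n - 5)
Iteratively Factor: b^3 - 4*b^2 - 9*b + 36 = (b - 4)*(b^2 - 9) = (b - 4)*(b + 3)*(b - 3)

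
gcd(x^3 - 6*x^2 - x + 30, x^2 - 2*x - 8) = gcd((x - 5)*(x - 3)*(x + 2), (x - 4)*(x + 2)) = x + 2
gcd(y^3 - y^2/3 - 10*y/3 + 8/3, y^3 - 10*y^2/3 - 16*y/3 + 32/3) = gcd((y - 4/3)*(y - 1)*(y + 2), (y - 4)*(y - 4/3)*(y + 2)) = y^2 + 2*y/3 - 8/3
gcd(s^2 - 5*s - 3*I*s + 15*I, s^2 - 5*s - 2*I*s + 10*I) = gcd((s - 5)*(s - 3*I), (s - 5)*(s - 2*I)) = s - 5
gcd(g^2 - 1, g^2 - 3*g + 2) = g - 1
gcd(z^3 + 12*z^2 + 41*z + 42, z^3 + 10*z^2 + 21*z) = z^2 + 10*z + 21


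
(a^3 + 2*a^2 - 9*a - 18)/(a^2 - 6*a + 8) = (a^3 + 2*a^2 - 9*a - 18)/(a^2 - 6*a + 8)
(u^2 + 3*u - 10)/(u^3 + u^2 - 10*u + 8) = (u + 5)/(u^2 + 3*u - 4)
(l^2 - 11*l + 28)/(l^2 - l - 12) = (l - 7)/(l + 3)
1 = 1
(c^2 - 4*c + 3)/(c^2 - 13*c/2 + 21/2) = 2*(c - 1)/(2*c - 7)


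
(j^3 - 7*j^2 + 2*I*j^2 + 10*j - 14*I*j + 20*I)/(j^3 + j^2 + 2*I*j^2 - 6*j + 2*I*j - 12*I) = (j - 5)/(j + 3)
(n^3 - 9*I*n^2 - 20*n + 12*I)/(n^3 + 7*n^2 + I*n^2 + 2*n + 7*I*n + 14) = (n^2 - 8*I*n - 12)/(n^2 + n*(7 + 2*I) + 14*I)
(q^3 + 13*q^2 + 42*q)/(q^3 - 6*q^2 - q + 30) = q*(q^2 + 13*q + 42)/(q^3 - 6*q^2 - q + 30)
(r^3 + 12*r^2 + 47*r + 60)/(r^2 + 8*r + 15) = r + 4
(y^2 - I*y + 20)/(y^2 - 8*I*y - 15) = (y + 4*I)/(y - 3*I)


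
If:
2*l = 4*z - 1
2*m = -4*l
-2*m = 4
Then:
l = 1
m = -2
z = 3/4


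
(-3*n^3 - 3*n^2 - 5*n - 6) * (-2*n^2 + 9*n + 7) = 6*n^5 - 21*n^4 - 38*n^3 - 54*n^2 - 89*n - 42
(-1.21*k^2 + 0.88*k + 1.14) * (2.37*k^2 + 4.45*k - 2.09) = -2.8677*k^4 - 3.2989*k^3 + 9.1467*k^2 + 3.2338*k - 2.3826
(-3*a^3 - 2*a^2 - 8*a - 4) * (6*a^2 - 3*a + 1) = -18*a^5 - 3*a^4 - 45*a^3 - 2*a^2 + 4*a - 4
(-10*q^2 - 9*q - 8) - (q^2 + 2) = -11*q^2 - 9*q - 10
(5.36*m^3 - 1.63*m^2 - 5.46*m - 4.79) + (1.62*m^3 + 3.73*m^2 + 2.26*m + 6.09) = 6.98*m^3 + 2.1*m^2 - 3.2*m + 1.3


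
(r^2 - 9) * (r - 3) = r^3 - 3*r^2 - 9*r + 27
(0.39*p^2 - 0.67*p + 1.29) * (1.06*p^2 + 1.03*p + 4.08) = 0.4134*p^4 - 0.3085*p^3 + 2.2685*p^2 - 1.4049*p + 5.2632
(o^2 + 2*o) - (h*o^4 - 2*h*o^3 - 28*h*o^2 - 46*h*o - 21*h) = -h*o^4 + 2*h*o^3 + 28*h*o^2 + 46*h*o + 21*h + o^2 + 2*o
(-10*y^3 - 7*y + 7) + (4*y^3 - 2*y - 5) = -6*y^3 - 9*y + 2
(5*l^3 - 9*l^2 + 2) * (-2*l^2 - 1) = -10*l^5 + 18*l^4 - 5*l^3 + 5*l^2 - 2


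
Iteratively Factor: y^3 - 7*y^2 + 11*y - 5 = (y - 1)*(y^2 - 6*y + 5) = (y - 1)^2*(y - 5)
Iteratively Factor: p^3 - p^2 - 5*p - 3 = (p + 1)*(p^2 - 2*p - 3) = (p + 1)^2*(p - 3)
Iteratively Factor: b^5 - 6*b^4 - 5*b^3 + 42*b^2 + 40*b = (b - 5)*(b^4 - b^3 - 10*b^2 - 8*b) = b*(b - 5)*(b^3 - b^2 - 10*b - 8) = b*(b - 5)*(b + 2)*(b^2 - 3*b - 4) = b*(b - 5)*(b - 4)*(b + 2)*(b + 1)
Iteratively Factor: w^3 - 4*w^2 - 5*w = (w - 5)*(w^2 + w) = (w - 5)*(w + 1)*(w)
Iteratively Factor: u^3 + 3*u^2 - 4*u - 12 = (u - 2)*(u^2 + 5*u + 6) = (u - 2)*(u + 2)*(u + 3)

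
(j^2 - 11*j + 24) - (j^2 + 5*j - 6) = 30 - 16*j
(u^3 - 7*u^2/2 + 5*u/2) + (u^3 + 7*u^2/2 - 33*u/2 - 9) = 2*u^3 - 14*u - 9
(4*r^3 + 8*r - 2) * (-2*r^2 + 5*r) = -8*r^5 + 20*r^4 - 16*r^3 + 44*r^2 - 10*r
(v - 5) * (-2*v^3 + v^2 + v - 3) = -2*v^4 + 11*v^3 - 4*v^2 - 8*v + 15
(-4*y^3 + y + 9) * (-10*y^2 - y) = 40*y^5 + 4*y^4 - 10*y^3 - 91*y^2 - 9*y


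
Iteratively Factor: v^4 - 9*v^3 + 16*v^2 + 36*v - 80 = (v + 2)*(v^3 - 11*v^2 + 38*v - 40) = (v - 2)*(v + 2)*(v^2 - 9*v + 20) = (v - 5)*(v - 2)*(v + 2)*(v - 4)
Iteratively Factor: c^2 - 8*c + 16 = (c - 4)*(c - 4)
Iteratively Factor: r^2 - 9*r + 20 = (r - 5)*(r - 4)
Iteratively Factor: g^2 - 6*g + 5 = (g - 1)*(g - 5)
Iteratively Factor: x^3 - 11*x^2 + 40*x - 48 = (x - 3)*(x^2 - 8*x + 16) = (x - 4)*(x - 3)*(x - 4)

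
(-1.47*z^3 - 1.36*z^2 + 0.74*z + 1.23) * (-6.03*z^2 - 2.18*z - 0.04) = 8.8641*z^5 + 11.4054*z^4 - 1.4386*z^3 - 8.9757*z^2 - 2.711*z - 0.0492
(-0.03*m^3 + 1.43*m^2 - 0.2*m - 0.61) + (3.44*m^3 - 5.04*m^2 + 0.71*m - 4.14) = 3.41*m^3 - 3.61*m^2 + 0.51*m - 4.75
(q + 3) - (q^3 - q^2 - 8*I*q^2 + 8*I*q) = -q^3 + q^2 + 8*I*q^2 + q - 8*I*q + 3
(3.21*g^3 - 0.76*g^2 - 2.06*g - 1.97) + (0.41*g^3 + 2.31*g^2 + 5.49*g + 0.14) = 3.62*g^3 + 1.55*g^2 + 3.43*g - 1.83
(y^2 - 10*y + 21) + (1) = y^2 - 10*y + 22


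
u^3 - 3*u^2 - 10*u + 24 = (u - 4)*(u - 2)*(u + 3)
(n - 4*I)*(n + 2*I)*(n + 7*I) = n^3 + 5*I*n^2 + 22*n + 56*I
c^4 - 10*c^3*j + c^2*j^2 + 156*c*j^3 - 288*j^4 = (c - 8*j)*(c - 3*j)^2*(c + 4*j)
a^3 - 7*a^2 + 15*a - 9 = (a - 3)^2*(a - 1)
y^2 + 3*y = y*(y + 3)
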